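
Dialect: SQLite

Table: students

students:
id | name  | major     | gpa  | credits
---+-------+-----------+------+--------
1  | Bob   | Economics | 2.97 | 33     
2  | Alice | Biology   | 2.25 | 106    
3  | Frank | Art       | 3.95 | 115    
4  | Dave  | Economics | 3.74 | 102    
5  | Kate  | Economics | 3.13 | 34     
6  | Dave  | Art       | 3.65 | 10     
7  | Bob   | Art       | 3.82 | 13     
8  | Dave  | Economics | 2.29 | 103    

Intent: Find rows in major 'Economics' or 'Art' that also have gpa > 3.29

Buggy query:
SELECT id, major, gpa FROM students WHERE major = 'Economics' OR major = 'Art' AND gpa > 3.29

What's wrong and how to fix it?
Bug: AND binds tighter than OR, so this parses as major = 'Economics' OR (major = 'Art' AND gpa > 3.29)

Fix: Add parentheses around the OR so the AND applies to both alternatives

Corrected query:
SELECT id, major, gpa FROM students WHERE (major = 'Economics' OR major = 'Art') AND gpa > 3.29

Result:
id | major     | gpa 
---+-----------+-----
3  | Art       | 3.95
4  | Economics | 3.74
6  | Art       | 3.65
7  | Art       | 3.82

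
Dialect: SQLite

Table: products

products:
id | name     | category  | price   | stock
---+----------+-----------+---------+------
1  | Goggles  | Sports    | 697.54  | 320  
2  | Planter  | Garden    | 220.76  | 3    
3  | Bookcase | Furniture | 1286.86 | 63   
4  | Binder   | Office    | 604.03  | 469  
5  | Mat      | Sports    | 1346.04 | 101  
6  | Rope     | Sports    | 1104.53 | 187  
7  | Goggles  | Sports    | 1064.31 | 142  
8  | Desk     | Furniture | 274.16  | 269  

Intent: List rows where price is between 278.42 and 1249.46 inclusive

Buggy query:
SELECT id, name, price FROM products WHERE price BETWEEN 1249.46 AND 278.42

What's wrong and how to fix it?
Bug: BETWEEN expects the lower bound first; with 1249.46 AND 278.42 the range is empty

Fix: Write BETWEEN 278.42 AND 1249.46

Corrected query:
SELECT id, name, price FROM products WHERE price BETWEEN 278.42 AND 1249.46

Result:
id | name    | price  
---+---------+--------
1  | Goggles | 697.54 
4  | Binder  | 604.03 
6  | Rope    | 1104.53
7  | Goggles | 1064.31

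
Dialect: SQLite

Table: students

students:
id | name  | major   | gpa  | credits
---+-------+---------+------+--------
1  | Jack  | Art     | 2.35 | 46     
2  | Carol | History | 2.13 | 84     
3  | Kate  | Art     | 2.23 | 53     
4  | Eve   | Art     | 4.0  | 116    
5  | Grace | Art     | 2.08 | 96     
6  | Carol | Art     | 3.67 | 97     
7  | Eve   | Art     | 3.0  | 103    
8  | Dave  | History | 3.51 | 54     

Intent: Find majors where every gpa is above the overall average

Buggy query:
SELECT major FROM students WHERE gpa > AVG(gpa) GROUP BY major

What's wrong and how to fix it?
Bug: AVG() is an aggregate; it can't sit directly in WHERE

Fix: Compute the overall average in a scalar subquery and compare each group's MIN against it in HAVING

Corrected query:
SELECT major FROM students GROUP BY major HAVING MIN(gpa) > (SELECT AVG(gpa) FROM students)

Result:
(no rows)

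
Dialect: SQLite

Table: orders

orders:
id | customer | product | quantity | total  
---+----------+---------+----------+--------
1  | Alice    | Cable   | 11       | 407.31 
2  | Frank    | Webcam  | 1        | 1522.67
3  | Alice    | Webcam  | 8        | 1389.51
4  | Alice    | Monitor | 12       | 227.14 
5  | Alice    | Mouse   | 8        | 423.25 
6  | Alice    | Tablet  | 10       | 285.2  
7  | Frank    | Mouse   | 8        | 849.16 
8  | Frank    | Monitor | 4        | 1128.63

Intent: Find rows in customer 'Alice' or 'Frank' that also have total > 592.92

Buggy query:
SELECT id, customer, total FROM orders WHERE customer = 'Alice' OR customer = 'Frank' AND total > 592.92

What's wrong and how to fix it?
Bug: Without parentheses, AND is evaluated before OR, so the total filter only applies to the 'Frank' branch

Fix: Group the OR with parentheses (or use IN), then AND the threshold

Corrected query:
SELECT id, customer, total FROM orders WHERE (customer = 'Alice' OR customer = 'Frank') AND total > 592.92

Result:
id | customer | total  
---+----------+--------
2  | Frank    | 1522.67
3  | Alice    | 1389.51
7  | Frank    | 849.16 
8  | Frank    | 1128.63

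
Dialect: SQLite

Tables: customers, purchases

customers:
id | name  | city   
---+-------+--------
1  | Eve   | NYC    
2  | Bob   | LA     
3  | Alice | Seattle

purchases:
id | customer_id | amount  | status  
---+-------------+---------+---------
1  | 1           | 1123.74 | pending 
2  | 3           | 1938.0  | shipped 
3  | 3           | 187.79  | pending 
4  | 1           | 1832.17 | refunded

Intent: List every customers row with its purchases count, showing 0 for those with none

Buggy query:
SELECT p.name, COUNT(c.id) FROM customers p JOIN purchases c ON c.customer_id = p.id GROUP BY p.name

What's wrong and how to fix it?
Bug: INNER JOIN drops customers rows that have no matching purchases rows

Fix: Use LEFT JOIN so parents without children still appear (COUNT(c.id) gives 0)

Corrected query:
SELECT p.name, COUNT(c.id) FROM customers p LEFT JOIN purchases c ON c.customer_id = p.id GROUP BY p.name

Result:
name  | COUNT(c.id)
------+------------
Alice | 2          
Bob   | 0          
Eve   | 2          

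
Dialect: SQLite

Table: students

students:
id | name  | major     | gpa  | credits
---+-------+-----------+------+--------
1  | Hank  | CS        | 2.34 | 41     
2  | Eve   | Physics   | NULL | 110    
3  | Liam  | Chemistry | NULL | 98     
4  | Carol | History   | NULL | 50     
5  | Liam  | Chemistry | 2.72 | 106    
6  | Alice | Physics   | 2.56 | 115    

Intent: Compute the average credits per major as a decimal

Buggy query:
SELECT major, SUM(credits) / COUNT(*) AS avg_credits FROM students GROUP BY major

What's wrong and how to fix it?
Bug: Both operands are integers, so '/' performs integer division and truncates

Fix: Cast one side to REAL so the division keeps the fractional part

Corrected query:
SELECT major, SUM(credits) * 1.0 / COUNT(*) AS avg_credits FROM students GROUP BY major

Result:
major     | avg_credits
----------+------------
CS        | 41         
Chemistry | 102        
History   | 50         
Physics   | 112.5      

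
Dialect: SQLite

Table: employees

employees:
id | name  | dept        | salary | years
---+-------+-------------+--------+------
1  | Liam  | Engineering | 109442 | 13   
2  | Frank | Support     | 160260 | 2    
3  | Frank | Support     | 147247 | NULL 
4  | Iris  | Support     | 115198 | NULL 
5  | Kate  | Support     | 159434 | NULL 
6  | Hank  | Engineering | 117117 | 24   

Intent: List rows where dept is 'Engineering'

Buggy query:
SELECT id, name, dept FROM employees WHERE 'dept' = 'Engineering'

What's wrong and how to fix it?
Bug: Single quotes denote string literals in SQL; the column name is being compared as a constant string

Fix: Remove the quotes around the column name (or use double quotes for an identifier)

Corrected query:
SELECT id, name, dept FROM employees WHERE dept = 'Engineering'

Result:
id | name | dept       
---+------+------------
1  | Liam | Engineering
6  | Hank | Engineering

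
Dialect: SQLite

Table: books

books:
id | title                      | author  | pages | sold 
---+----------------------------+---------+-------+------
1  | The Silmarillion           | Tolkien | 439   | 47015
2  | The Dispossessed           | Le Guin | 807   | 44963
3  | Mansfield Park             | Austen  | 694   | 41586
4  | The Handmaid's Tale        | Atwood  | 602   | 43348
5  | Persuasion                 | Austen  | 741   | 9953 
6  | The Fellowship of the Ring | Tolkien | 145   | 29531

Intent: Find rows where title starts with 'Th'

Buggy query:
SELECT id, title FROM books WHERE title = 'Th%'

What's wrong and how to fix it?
Bug: '=' compares the literal string including the % character; pattern matching needs LIKE

Fix: Replace '=' with LIKE so 'Th%' is treated as a pattern

Corrected query:
SELECT id, title FROM books WHERE title LIKE 'Th%'

Result:
id | title                     
---+---------------------------
1  | The Silmarillion          
2  | The Dispossessed          
4  | The Handmaid's Tale       
6  | The Fellowship of the Ring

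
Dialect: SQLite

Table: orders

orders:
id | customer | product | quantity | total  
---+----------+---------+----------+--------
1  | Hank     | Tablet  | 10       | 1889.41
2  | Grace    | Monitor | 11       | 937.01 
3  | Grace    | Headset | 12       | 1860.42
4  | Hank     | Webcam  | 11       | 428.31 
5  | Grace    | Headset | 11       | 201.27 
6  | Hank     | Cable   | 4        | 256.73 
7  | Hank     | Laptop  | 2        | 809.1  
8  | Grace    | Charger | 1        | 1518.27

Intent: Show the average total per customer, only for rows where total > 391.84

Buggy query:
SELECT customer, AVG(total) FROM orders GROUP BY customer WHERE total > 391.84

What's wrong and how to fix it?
Bug: WHERE cannot follow GROUP BY

Fix: Move the WHERE clause before GROUP BY

Corrected query:
SELECT customer, AVG(total) FROM orders WHERE total > 391.84 GROUP BY customer

Result:
customer | AVG(total) 
---------+------------
Grace    | 1438.566667
Hank     | 1042.273333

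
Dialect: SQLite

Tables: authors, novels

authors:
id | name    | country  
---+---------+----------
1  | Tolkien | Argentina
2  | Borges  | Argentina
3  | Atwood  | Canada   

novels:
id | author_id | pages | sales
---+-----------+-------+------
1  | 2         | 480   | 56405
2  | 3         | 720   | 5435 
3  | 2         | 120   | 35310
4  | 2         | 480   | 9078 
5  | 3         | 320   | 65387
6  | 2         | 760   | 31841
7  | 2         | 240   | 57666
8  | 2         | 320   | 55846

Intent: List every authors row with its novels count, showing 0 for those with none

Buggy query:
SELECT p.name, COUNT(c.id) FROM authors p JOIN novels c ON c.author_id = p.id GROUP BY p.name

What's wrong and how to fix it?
Bug: An inner join excludes parents with zero children

Fix: Switch to LEFT JOIN to retain unmatched parent rows

Corrected query:
SELECT p.name, COUNT(c.id) FROM authors p LEFT JOIN novels c ON c.author_id = p.id GROUP BY p.name

Result:
name    | COUNT(c.id)
--------+------------
Atwood  | 2          
Borges  | 6          
Tolkien | 0          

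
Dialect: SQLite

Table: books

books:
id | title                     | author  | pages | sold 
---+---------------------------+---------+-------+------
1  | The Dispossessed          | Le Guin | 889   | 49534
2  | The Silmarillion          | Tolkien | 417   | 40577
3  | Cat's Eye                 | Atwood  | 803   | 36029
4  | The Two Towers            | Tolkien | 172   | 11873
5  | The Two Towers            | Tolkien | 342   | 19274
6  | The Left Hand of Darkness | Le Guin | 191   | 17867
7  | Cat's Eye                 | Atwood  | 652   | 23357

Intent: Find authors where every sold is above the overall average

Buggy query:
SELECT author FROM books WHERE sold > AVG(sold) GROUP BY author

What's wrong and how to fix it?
Bug: WHERE evaluates per row before aggregation, so AVG() is unavailable

Fix: Compute the overall average in a scalar subquery and compare each group's MIN against it in HAVING

Corrected query:
SELECT author FROM books GROUP BY author HAVING MIN(sold) > (SELECT AVG(sold) FROM books)

Result:
(no rows)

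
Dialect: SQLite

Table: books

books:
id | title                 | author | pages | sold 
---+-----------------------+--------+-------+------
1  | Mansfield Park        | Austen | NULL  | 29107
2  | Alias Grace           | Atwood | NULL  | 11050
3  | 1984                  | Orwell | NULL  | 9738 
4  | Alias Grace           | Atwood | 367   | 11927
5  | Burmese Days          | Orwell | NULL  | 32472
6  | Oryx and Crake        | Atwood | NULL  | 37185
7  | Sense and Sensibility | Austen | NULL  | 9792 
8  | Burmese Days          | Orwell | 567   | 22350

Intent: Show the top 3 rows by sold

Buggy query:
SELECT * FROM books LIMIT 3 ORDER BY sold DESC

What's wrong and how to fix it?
Bug: LIMIT must come after ORDER BY

Fix: Sort with ORDER BY, then apply LIMIT

Corrected query:
SELECT * FROM books ORDER BY sold DESC LIMIT 3

Result:
id | title          | author | pages | sold 
---+----------------+--------+-------+------
6  | Oryx and Crake | Atwood | NULL  | 37185
5  | Burmese Days   | Orwell | NULL  | 32472
1  | Mansfield Park | Austen | NULL  | 29107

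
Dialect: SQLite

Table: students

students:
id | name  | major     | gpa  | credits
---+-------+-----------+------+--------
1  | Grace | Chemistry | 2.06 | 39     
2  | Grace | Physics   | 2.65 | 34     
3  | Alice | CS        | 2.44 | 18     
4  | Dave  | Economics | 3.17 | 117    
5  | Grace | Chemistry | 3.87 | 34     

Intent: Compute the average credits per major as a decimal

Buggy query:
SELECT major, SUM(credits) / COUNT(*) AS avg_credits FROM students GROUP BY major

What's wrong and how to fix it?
Bug: SUM(credits) and COUNT(*) are both integers; the division truncates the fractional part

Fix: Multiply by 1.0 (or CAST to REAL) to force floating-point division

Corrected query:
SELECT major, SUM(credits) * 1.0 / COUNT(*) AS avg_credits FROM students GROUP BY major

Result:
major     | avg_credits
----------+------------
CS        | 18         
Chemistry | 36.5       
Economics | 117        
Physics   | 34         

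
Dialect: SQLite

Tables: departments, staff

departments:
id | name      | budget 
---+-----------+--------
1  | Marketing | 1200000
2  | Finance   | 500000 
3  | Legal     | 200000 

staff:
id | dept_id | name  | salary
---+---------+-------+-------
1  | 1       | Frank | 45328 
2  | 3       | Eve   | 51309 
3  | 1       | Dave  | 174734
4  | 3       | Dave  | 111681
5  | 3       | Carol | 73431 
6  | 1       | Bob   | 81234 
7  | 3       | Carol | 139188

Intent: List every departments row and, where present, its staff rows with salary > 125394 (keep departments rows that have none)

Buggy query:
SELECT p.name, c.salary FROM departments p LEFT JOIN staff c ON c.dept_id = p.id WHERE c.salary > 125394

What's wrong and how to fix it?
Bug: Filtering c.salary in WHERE discards the NULL rows produced by LEFT JOIN, turning it into an inner join

Fix: Put 'c.salary > 125394' in the JOIN's ON clause instead of WHERE

Corrected query:
SELECT p.name, c.salary FROM departments p LEFT JOIN staff c ON c.dept_id = p.id AND c.salary > 125394

Result:
name      | salary
----------+-------
Marketing | 174734
Finance   | NULL  
Legal     | 139188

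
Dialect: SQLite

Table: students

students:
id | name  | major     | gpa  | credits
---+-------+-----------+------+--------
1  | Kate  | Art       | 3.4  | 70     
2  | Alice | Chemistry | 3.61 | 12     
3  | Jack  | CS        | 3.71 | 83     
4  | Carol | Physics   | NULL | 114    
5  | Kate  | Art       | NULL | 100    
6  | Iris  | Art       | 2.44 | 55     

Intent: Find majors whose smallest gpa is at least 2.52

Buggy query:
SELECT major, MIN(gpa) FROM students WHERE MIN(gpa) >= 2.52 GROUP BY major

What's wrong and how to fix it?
Bug: MIN() in WHERE is a misuse of aggregate

Fix: Replace WHERE with HAVING after the GROUP BY

Corrected query:
SELECT major, MIN(gpa) FROM students GROUP BY major HAVING MIN(gpa) >= 2.52

Result:
major     | MIN(gpa)
----------+---------
CS        | 3.71    
Chemistry | 3.61    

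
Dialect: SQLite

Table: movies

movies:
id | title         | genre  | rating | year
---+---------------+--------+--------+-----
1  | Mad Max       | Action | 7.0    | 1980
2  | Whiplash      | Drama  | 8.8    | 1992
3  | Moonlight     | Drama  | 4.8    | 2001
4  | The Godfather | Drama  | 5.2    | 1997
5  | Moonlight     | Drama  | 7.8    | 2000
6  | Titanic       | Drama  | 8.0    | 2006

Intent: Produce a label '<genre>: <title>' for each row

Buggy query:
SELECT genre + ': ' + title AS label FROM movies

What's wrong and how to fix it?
Bug: SQLite uses || for string concatenation; + coerces text to numbers (yielding 0)

Fix: Use the || operator for string concatenation

Corrected query:
SELECT genre || ': ' || title AS label FROM movies

Result:
label               
--------------------
Action: Mad Max     
Drama: Whiplash     
Drama: Moonlight    
Drama: The Godfather
Drama: Moonlight    
Drama: Titanic      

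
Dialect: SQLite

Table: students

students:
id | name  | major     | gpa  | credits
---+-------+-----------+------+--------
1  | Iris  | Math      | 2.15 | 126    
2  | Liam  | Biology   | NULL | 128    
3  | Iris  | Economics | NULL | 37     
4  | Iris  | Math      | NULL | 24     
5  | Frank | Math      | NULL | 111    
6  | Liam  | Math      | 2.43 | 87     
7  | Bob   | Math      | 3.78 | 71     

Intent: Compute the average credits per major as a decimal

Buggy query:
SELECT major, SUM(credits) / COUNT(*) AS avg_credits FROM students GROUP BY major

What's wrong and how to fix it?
Bug: SUM(credits) and COUNT(*) are both integers; the division truncates the fractional part

Fix: Multiply by 1.0 (or CAST to REAL) to force floating-point division

Corrected query:
SELECT major, SUM(credits) * 1.0 / COUNT(*) AS avg_credits FROM students GROUP BY major

Result:
major     | avg_credits
----------+------------
Biology   | 128        
Economics | 37         
Math      | 83.8       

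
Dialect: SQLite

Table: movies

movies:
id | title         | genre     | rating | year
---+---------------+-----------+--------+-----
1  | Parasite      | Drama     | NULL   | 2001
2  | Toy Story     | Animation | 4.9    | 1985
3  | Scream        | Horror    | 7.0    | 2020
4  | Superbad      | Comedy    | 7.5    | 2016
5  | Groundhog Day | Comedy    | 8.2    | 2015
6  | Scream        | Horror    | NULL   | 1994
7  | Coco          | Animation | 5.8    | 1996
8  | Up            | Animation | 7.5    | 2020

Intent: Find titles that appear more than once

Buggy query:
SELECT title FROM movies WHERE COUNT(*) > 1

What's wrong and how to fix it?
Bug: COUNT(*) is an aggregate and cannot be used in WHERE

Fix: GROUP BY title, then filter groups with HAVING COUNT(*) > 1

Corrected query:
SELECT title FROM movies GROUP BY title HAVING COUNT(*) > 1

Result:
title 
------
Scream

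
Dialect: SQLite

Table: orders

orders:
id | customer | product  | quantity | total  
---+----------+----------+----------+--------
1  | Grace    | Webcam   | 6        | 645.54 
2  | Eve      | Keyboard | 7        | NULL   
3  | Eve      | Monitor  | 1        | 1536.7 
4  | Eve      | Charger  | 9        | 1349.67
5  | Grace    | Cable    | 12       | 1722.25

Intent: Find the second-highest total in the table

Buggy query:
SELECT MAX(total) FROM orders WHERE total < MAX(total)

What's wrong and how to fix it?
Bug: MAX(total) on the right of the comparison is an aggregate-in-WHERE error

Fix: Put the inner MAX in a scalar subquery

Corrected query:
SELECT MAX(total) FROM orders WHERE total < (SELECT MAX(total) FROM orders)

Result:
MAX(total)
----------
1536.7    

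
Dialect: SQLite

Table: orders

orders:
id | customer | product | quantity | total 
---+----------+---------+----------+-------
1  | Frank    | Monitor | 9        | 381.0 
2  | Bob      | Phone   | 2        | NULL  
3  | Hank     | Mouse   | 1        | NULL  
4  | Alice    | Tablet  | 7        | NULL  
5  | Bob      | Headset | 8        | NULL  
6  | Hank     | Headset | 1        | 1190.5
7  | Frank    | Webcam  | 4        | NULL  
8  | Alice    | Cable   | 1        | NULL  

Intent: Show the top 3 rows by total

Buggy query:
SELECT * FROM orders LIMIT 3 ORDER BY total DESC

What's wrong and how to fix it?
Bug: LIMIT must come after ORDER BY

Fix: Sort with ORDER BY, then apply LIMIT

Corrected query:
SELECT * FROM orders ORDER BY total DESC LIMIT 3

Result:
id | customer | product | quantity | total 
---+----------+---------+----------+-------
6  | Hank     | Headset | 1        | 1190.5
1  | Frank    | Monitor | 9        | 381   
2  | Bob      | Phone   | 2        | NULL  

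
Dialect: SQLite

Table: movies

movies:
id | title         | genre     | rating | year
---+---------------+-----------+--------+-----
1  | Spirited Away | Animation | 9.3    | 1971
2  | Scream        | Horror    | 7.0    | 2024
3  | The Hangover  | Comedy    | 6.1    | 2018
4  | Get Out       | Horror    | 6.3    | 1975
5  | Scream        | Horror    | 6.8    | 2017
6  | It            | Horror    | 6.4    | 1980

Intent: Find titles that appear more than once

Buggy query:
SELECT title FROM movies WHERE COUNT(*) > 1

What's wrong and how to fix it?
Bug: COUNT(*) is an aggregate and cannot be used in WHERE

Fix: GROUP BY title, then filter groups with HAVING COUNT(*) > 1

Corrected query:
SELECT title FROM movies GROUP BY title HAVING COUNT(*) > 1

Result:
title 
------
Scream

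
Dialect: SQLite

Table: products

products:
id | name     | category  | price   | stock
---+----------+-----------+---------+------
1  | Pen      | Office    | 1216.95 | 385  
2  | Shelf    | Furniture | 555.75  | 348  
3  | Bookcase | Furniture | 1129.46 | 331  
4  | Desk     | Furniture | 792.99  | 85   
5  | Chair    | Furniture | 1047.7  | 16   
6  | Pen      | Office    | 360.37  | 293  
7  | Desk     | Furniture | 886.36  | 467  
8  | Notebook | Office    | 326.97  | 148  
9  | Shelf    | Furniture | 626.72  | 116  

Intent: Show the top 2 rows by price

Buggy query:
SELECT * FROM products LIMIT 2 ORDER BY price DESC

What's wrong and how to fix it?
Bug: ORDER BY cannot follow LIMIT; LIMIT is the final clause

Fix: Sort with ORDER BY, then apply LIMIT

Corrected query:
SELECT * FROM products ORDER BY price DESC LIMIT 2

Result:
id | name     | category  | price   | stock
---+----------+-----------+---------+------
1  | Pen      | Office    | 1216.95 | 385  
3  | Bookcase | Furniture | 1129.46 | 331  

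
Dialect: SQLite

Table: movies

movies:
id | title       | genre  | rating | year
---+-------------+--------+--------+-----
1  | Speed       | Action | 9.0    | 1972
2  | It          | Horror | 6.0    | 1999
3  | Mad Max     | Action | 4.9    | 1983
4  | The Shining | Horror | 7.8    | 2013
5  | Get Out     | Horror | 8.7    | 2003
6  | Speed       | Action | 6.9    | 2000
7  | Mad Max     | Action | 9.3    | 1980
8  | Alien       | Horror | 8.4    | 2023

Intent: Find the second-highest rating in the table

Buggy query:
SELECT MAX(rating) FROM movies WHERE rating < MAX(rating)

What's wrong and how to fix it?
Bug: MAX(rating) on the right of the comparison is an aggregate-in-WHERE error

Fix: Put the inner MAX in a scalar subquery

Corrected query:
SELECT MAX(rating) FROM movies WHERE rating < (SELECT MAX(rating) FROM movies)

Result:
MAX(rating)
-----------
9          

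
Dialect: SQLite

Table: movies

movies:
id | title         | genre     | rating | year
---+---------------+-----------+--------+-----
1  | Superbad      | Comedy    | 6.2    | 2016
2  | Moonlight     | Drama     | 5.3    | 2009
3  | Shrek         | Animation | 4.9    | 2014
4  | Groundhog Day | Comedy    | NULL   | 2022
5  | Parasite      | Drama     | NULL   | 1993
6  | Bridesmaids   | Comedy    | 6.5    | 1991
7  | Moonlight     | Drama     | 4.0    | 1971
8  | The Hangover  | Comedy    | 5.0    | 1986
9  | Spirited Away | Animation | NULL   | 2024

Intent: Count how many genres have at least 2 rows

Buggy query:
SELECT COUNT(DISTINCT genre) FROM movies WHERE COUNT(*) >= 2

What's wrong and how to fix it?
Bug: COUNT(*) cannot appear in WHERE; the per-group count doesn't exist yet

Fix: Group first with HAVING COUNT(*) >= 2, then COUNT the resulting groups

Corrected query:
SELECT COUNT(*) FROM (SELECT genre FROM movies GROUP BY genre HAVING COUNT(*) >= 2)

Result:
COUNT(*)
--------
3       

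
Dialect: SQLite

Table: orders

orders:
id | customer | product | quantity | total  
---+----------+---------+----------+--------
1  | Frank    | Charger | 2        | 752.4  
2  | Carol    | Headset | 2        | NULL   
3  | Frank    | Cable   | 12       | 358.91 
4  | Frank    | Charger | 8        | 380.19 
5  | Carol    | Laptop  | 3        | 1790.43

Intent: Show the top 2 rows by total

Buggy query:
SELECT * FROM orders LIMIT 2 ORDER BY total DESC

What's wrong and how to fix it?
Bug: ORDER BY cannot follow LIMIT; LIMIT is the final clause

Fix: Sort with ORDER BY, then apply LIMIT

Corrected query:
SELECT * FROM orders ORDER BY total DESC LIMIT 2

Result:
id | customer | product | quantity | total  
---+----------+---------+----------+--------
5  | Carol    | Laptop  | 3        | 1790.43
1  | Frank    | Charger | 2        | 752.4  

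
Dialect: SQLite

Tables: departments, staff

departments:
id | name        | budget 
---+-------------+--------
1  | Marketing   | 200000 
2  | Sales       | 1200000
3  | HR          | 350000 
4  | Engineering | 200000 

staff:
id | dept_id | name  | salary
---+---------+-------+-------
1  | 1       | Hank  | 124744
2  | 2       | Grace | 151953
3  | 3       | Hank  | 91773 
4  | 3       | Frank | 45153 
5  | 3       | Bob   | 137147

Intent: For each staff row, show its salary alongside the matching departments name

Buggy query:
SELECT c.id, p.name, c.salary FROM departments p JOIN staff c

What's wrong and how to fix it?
Bug: Missing join condition: each staff row is matched to all departments rows instead of just its own

Fix: Specify the join condition linking the foreign key to the parent id

Corrected query:
SELECT c.id, p.name, c.salary FROM departments p JOIN staff c ON c.dept_id = p.id

Result:
id | name      | salary
---+-----------+-------
1  | Marketing | 124744
2  | Sales     | 151953
3  | HR        | 91773 
4  | HR        | 45153 
5  | HR        | 137147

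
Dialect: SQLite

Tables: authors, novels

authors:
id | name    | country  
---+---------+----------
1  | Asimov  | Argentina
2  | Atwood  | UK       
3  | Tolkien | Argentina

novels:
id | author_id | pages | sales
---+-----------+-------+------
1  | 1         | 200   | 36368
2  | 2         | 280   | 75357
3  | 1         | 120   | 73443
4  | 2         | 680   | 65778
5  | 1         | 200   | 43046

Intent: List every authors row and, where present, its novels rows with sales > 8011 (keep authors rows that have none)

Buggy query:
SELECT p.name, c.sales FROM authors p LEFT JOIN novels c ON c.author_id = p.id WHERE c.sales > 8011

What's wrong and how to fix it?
Bug: Filtering c.sales in WHERE discards the NULL rows produced by LEFT JOIN, turning it into an inner join

Fix: Move the right-table condition into the ON clause so unmatched parents are kept

Corrected query:
SELECT p.name, c.sales FROM authors p LEFT JOIN novels c ON c.author_id = p.id AND c.sales > 8011

Result:
name    | sales
--------+------
Asimov  | 36368
Asimov  | 43046
Asimov  | 73443
Atwood  | 65778
Atwood  | 75357
Tolkien | NULL 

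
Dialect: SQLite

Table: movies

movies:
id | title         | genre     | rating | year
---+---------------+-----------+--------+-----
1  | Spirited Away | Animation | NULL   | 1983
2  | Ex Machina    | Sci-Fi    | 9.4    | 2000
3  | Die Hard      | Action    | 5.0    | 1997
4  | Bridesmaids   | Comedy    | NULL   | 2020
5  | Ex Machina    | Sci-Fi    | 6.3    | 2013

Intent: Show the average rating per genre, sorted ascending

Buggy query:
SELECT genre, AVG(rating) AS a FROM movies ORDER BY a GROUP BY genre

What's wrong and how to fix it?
Bug: ORDER BY appears before GROUP BY; SQL clause order requires GROUP BY first

Fix: Move ORDER BY to the end, after GROUP BY

Corrected query:
SELECT genre, AVG(rating) AS a FROM movies GROUP BY genre ORDER BY a

Result:
genre     | a   
----------+-----
Animation | NULL
Comedy    | NULL
Action    | 5   
Sci-Fi    | 7.85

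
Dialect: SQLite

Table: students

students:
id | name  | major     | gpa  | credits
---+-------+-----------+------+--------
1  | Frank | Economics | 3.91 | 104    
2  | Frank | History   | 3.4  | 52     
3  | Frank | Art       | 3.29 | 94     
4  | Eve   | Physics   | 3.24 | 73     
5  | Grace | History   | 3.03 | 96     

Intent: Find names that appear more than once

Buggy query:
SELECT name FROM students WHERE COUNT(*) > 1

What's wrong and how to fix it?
Bug: WHERE can't reference COUNT(*); aggregates are computed after WHERE

Fix: GROUP BY name, then filter groups with HAVING COUNT(*) > 1

Corrected query:
SELECT name FROM students GROUP BY name HAVING COUNT(*) > 1

Result:
name 
-----
Frank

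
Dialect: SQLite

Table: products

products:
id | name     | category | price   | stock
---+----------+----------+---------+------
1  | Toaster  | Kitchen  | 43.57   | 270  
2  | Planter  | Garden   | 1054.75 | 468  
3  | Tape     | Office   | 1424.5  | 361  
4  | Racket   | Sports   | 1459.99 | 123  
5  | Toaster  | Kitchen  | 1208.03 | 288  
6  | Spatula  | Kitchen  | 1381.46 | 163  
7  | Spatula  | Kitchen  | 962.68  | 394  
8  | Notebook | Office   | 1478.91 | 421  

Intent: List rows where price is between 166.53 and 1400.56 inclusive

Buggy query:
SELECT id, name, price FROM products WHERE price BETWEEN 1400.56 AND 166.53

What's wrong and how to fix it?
Bug: The bounds are reversed; BETWEEN a AND b requires a <= b to match anything

Fix: Swap the bounds so the smaller value comes first

Corrected query:
SELECT id, name, price FROM products WHERE price BETWEEN 166.53 AND 1400.56

Result:
id | name    | price  
---+---------+--------
2  | Planter | 1054.75
5  | Toaster | 1208.03
6  | Spatula | 1381.46
7  | Spatula | 962.68 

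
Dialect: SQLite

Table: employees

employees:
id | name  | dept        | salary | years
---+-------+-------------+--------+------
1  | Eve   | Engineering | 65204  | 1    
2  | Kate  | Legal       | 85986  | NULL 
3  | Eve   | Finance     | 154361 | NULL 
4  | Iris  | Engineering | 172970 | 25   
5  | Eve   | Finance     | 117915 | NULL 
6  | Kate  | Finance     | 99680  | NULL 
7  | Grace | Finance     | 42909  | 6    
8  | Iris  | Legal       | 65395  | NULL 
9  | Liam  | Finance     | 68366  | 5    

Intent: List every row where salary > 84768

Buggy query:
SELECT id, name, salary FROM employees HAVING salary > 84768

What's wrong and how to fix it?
Bug: This is a non-aggregate query (no GROUP BY, no aggregates), so in SQLite the HAVING clause is invalid here; a row-level condition belongs in WHERE

Fix: Use WHERE for row-level filtering

Corrected query:
SELECT id, name, salary FROM employees WHERE salary > 84768

Result:
id | name | salary
---+------+-------
2  | Kate | 85986 
3  | Eve  | 154361
4  | Iris | 172970
5  | Eve  | 117915
6  | Kate | 99680 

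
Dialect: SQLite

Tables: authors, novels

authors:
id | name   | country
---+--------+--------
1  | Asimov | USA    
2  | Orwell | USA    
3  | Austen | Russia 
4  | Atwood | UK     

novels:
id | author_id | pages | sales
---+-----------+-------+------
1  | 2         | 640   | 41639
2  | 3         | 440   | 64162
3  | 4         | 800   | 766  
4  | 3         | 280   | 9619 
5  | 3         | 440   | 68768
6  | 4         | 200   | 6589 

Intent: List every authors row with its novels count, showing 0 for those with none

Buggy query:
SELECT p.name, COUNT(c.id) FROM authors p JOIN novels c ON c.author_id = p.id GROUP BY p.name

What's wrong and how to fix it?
Bug: INNER JOIN drops authors rows that have no matching novels rows

Fix: Switch to LEFT JOIN to retain unmatched parent rows

Corrected query:
SELECT p.name, COUNT(c.id) FROM authors p LEFT JOIN novels c ON c.author_id = p.id GROUP BY p.name

Result:
name   | COUNT(c.id)
-------+------------
Asimov | 0          
Atwood | 2          
Austen | 3          
Orwell | 1          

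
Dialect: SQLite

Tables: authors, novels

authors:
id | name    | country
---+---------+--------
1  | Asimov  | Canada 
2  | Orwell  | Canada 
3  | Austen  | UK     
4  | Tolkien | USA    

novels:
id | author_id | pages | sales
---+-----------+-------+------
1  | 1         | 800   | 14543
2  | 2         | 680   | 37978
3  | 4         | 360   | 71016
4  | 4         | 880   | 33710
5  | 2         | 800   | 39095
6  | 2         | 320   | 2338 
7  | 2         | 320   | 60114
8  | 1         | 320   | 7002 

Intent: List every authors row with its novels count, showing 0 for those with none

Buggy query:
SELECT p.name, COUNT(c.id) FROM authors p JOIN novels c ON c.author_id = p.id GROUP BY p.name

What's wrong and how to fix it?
Bug: INNER JOIN drops authors rows that have no matching novels rows

Fix: Switch to LEFT JOIN to retain unmatched parent rows

Corrected query:
SELECT p.name, COUNT(c.id) FROM authors p LEFT JOIN novels c ON c.author_id = p.id GROUP BY p.name

Result:
name    | COUNT(c.id)
--------+------------
Asimov  | 2          
Austen  | 0          
Orwell  | 4          
Tolkien | 2          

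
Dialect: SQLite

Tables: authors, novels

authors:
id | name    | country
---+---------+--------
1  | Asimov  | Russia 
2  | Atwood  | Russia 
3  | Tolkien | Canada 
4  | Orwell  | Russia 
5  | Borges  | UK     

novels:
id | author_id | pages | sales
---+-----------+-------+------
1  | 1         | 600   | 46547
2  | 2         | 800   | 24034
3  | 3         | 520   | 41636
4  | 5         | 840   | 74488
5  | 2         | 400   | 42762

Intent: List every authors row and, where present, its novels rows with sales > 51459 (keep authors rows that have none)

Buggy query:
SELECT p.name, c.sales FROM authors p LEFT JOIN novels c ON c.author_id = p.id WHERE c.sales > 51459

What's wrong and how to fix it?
Bug: A WHERE condition on the right-hand table after LEFT JOIN drops unmatched parents

Fix: Move the right-table condition into the ON clause so unmatched parents are kept

Corrected query:
SELECT p.name, c.sales FROM authors p LEFT JOIN novels c ON c.author_id = p.id AND c.sales > 51459

Result:
name    | sales
--------+------
Asimov  | NULL 
Atwood  | NULL 
Tolkien | NULL 
Orwell  | NULL 
Borges  | 74488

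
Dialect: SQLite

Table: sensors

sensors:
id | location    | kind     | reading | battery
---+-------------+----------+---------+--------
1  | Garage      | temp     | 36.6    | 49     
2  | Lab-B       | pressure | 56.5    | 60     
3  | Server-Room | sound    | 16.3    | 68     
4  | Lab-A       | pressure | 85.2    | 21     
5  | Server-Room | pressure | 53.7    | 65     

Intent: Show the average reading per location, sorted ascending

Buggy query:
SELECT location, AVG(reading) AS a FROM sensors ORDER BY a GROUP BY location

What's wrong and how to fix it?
Bug: ORDER BY appears before GROUP BY; SQL clause order requires GROUP BY first

Fix: Reorder: SELECT … FROM … GROUP BY … ORDER BY …

Corrected query:
SELECT location, AVG(reading) AS a FROM sensors GROUP BY location ORDER BY a

Result:
location    | a   
------------+-----
Server-Room | 35  
Garage      | 36.6
Lab-B       | 56.5
Lab-A       | 85.2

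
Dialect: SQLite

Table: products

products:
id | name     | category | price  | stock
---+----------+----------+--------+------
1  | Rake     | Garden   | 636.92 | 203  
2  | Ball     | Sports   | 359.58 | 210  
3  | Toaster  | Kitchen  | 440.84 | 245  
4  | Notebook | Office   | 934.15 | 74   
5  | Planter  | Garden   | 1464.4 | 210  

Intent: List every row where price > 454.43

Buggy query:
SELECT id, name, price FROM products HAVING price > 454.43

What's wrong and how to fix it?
Bug: This is a non-aggregate query (no GROUP BY, no aggregates), so in SQLite the HAVING clause is invalid here; a row-level condition belongs in WHERE

Fix: Replace HAVING with WHERE since the condition applies to individual rows

Corrected query:
SELECT id, name, price FROM products WHERE price > 454.43

Result:
id | name     | price 
---+----------+-------
1  | Rake     | 636.92
4  | Notebook | 934.15
5  | Planter  | 1464.4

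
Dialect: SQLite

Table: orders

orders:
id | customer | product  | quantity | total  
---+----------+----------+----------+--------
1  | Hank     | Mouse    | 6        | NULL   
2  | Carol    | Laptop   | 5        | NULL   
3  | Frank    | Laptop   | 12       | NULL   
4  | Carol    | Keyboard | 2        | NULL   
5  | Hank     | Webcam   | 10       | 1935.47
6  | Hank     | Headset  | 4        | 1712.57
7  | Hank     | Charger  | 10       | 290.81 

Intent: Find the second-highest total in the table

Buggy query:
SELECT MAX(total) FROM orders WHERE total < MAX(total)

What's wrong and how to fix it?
Bug: MAX(total) on the right of the comparison is an aggregate-in-WHERE error

Fix: Put the inner MAX in a scalar subquery

Corrected query:
SELECT MAX(total) FROM orders WHERE total < (SELECT MAX(total) FROM orders)

Result:
MAX(total)
----------
1712.57   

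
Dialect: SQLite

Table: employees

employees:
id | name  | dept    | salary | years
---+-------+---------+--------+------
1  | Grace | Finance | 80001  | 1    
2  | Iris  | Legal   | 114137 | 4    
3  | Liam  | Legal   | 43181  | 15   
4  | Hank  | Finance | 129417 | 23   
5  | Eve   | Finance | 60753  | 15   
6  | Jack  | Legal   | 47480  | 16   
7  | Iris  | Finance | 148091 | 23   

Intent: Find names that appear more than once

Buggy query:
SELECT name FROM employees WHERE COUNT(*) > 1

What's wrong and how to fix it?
Bug: COUNT(*) is an aggregate and cannot be used in WHERE

Fix: GROUP BY name, then filter groups with HAVING COUNT(*) > 1

Corrected query:
SELECT name FROM employees GROUP BY name HAVING COUNT(*) > 1

Result:
name
----
Iris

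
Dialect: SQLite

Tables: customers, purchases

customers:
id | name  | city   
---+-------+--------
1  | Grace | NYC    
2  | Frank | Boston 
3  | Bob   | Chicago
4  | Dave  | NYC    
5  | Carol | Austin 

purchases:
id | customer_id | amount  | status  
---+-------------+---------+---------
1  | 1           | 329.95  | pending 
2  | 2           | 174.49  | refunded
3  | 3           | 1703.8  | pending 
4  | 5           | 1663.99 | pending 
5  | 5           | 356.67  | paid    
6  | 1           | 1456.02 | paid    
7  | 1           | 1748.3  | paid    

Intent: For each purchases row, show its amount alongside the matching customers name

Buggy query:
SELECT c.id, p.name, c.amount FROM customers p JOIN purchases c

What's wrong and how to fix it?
Bug: JOIN with no ON clause produces a cartesian product; every purchases row pairs with every customers row

Fix: Specify the join condition linking the foreign key to the parent id

Corrected query:
SELECT c.id, p.name, c.amount FROM customers p JOIN purchases c ON c.customer_id = p.id

Result:
id | name  | amount 
---+-------+--------
1  | Grace | 329.95 
2  | Frank | 174.49 
3  | Bob   | 1703.8 
4  | Carol | 1663.99
5  | Carol | 356.67 
6  | Grace | 1456.02
7  | Grace | 1748.3 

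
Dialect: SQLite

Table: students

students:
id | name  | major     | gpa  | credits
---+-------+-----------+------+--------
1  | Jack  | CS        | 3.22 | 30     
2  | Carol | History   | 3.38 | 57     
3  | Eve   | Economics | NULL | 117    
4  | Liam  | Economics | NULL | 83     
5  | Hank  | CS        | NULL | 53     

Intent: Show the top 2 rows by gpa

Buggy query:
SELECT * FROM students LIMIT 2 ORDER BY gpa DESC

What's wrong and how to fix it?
Bug: LIMIT must come after ORDER BY

Fix: Sort with ORDER BY, then apply LIMIT

Corrected query:
SELECT * FROM students ORDER BY gpa DESC LIMIT 2

Result:
id | name  | major   | gpa  | credits
---+-------+---------+------+--------
2  | Carol | History | 3.38 | 57     
1  | Jack  | CS      | 3.22 | 30     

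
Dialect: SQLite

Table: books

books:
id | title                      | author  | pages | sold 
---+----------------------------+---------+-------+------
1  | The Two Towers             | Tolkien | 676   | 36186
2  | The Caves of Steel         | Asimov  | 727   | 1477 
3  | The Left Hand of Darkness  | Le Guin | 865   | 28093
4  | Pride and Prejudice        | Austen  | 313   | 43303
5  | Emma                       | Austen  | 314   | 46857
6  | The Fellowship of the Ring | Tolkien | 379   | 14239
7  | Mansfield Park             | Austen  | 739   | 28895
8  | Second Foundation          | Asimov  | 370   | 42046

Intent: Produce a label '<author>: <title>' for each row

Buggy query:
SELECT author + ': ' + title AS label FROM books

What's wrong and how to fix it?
Bug: '+' is numeric addition; on text columns SQLite converts them to 0 instead of concatenating

Fix: Replace + with || to concatenate text

Corrected query:
SELECT author || ': ' || title AS label FROM books

Result:
label                              
-----------------------------------
Tolkien: The Two Towers            
Asimov: The Caves of Steel         
Le Guin: The Left Hand of Darkness 
Austen: Pride and Prejudice        
Austen: Emma                       
Tolkien: The Fellowship of the Ring
Austen: Mansfield Park             
Asimov: Second Foundation          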